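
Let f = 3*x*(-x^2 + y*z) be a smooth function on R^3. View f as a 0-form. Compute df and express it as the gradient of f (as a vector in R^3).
df = (-9*x^2 + 3*y*z) dx + (3*x*z) dy + (3*x*y) dz; grad f = (-9*x^2 + 3*y*z, 3*x*z, 3*x*y)

For a 0-form f, d f = (∂f/∂x) dx + (∂f/∂y) dy + (∂f/∂z) dz. The components of the vector representation are exactly the entries of grad f in Cartesian coordinates:
  ∂f/∂x = -9*x^2 + 3*y*z
  ∂f/∂y = 3*x*z
  ∂f/∂z = 3*x*y.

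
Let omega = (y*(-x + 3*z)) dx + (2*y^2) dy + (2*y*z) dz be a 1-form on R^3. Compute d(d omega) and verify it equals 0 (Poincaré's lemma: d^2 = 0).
d(d omega) = 0

Step 1: d omega = sum_{i<j} (∂f_j/∂x_i - ∂f_i/∂x_j) dx_i ∧ dx_j:
  coeff of dx ∧ dy: x - 3*z
  coeff of dx ∧ dz: -3*y
  coeff of dy ∧ dz: 2*z
Step 2: Apply d again to each 2-form coefficient. The only possible 3-form in R^3 is dx ∧ dy ∧ dz, with coefficient
  ∂(coeff of dy∧dz)/∂x - ∂(coeff of dx∧dz)/∂y + ∂(coeff of dx∧dy)/∂z
  = ∂/∂x (2*z) - ∂/∂y (-3*y) + ∂/∂z (x - 3*z).
Each of these terms simplifies to sums of mixed partials that cancel in pairs. The result is 0 (by equality of mixed partials for smooth functions — Schwarz / Clairaut).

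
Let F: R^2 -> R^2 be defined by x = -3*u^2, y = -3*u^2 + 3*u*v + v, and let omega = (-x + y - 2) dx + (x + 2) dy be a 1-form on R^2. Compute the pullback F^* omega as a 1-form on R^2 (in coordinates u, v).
F^* omega = (18*u^3 - 27*u^2*v - 6*u*v + 6*v) du + (-9*u^3 - 3*u^2 + 6*u + 2) dv

Using F^*(f dg) = (f ∘ F) d(g ∘ F), substitute each coordinate x_i by F_i(u, v) in f_i, and replace dx_i by d F_i = (∂F_i/∂u) du + (∂F_i/∂v) dv.
  For the x component: f_1(F) = 3*u*v + v - 2; d F_1 = (-6*u) du + (0) dv
  For the y component: f_2(F) = 2 - 3*u^2; d F_2 = (-6*u + 3*v) du + (3*u + 1) dv
Combining and collecting du, dv coefficients:
  coeff of du: 18*u^3 - 27*u^2*v - 6*u*v + 6*v
  coeff of dv: -9*u^3 - 3*u^2 + 6*u + 2
F^* omega = (18*u^3 - 27*u^2*v - 6*u*v + 6*v) du + (-9*u^3 - 3*u^2 + 6*u + 2) dv.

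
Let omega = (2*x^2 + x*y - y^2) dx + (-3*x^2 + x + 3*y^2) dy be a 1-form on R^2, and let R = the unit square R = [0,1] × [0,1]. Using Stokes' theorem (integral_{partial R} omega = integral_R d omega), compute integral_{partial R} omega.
integral_(partial R) omega = -3/2

Stokes: integral_partial_R omega = integral_R d omega with d omega = (∂Q/∂x - ∂P/∂y) dx ∧ dy.
  ∂Q/∂x = 1 - 6*x
  ∂P/∂y = x - 2*y
  integrand = ∂Q/∂x - ∂P/∂y = -7*x + 2*y + 1.
Integrating over R: integral_0^1 integral_0^1 (-7*x + 2*y + 1) dx dy = -3/2.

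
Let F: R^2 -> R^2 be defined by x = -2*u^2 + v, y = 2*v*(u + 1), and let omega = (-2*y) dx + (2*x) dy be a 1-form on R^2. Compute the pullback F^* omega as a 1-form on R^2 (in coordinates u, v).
F^* omega = (4*v*(2*u^2 + 4*u + v)) du + (8*u^2*(-u - 1)) dv

Using F^*(f dg) = (f ∘ F) d(g ∘ F), substitute each coordinate x_i by F_i(u, v) in f_i, and replace dx_i by d F_i = (∂F_i/∂u) du + (∂F_i/∂v) dv.
  For the x component: f_1(F) = 4*v*(-u - 1); d F_1 = (-4*u) du + (1) dv
  For the y component: f_2(F) = -4*u^2 + 2*v; d F_2 = (2*v) du + (2*u + 2) dv
Combining and collecting du, dv coefficients:
  coeff of du: 4*v*(2*u^2 + 4*u + v)
  coeff of dv: 8*u^2*(-u - 1)
F^* omega = (4*v*(2*u^2 + 4*u + v)) du + (8*u^2*(-u - 1)) dv.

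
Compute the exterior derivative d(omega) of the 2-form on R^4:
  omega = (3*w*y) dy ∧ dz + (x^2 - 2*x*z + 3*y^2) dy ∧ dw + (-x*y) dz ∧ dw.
d(omega) = (x + 3*y) dy ∧ dz ∧ dw + (2*x - 2*z) dx ∧ dy ∧ dw + (-y) dx ∧ dz ∧ dw

For a 2-form omega = sum_{i<j} g_{ij} dx_i ∧ dx_j, the exterior derivative is
  d(omega) = sum_{i<j} d(g_{ij}) ∧ dx_i ∧ dx_j = sum_{i<j, k} (∂g_{ij}/∂x_k) dx_k ∧ dx_i ∧ dx_j.
Expand each term, using dx_k ∧ dx_i ∧ dx_j = sgn(permutation) dx_{(a)} ∧ dx_{(b)} ∧ dx_{(c)} with (a < b < c) sorted:
  d(3*w*y) includes (∂/∂w)(3*w*y) dw = (3*y) dw, which multiplied by dy ∧ dz gives (3*y) dy ∧ dz ∧ dw
  d(x^2 - 2*x*z + 3*y^2) includes (∂/∂x)(x^2 - 2*x*z + 3*y^2) dx = (2*x - 2*z) dx, which multiplied by dy ∧ dw gives (2*x - 2*z) dx ∧ dy ∧ dw
  d(x^2 - 2*x*z + 3*y^2) includes (∂/∂z)(x^2 - 2*x*z + 3*y^2) dz = (-2*x) dz, which multiplied by dy ∧ dw gives (2*x) dy ∧ dz ∧ dw
  d(-x*y) includes (∂/∂x)(-x*y) dx = (-y) dx, which multiplied by dz ∧ dw gives (-y) dx ∧ dz ∧ dw
  d(-x*y) includes (∂/∂y)(-x*y) dy = (-x) dy, which multiplied by dz ∧ dw gives (-x) dy ∧ dz ∧ dw
Collecting like 3-forms: d(omega) = (x + 3*y) dy ∧ dz ∧ dw + (2*x - 2*z) dx ∧ dy ∧ dw + (-y) dx ∧ dz ∧ dw.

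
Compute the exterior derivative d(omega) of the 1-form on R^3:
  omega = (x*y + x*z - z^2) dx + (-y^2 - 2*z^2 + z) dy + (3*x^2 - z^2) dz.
d(omega) = (-x) dx ∧ dy + (5*x + 2*z) dx ∧ dz + (4*z - 1) dy ∧ dz

For a 1-form omega = sum_i f_i dx_i, the exterior derivative is
  d(omega) = sum_{i < j} (∂f_j/∂x_i - ∂f_i/∂x_j) dx_i ∧ dx_j.
  coefficient of dx ∧ dy: ∂f_2/∂x - ∂f_1/∂y = ∂(-y^2 - 2*z^2 + z)/∂x - ∂(x*y + x*z - z^2)/∂y = -x
  coefficient of dx ∧ dz: ∂f_3/∂x - ∂f_1/∂z = ∂(3*x^2 - z^2)/∂x - ∂(x*y + x*z - z^2)/∂z = 5*x + 2*z
  coefficient of dy ∧ dz: ∂f_3/∂y - ∂f_2/∂z = ∂(3*x^2 - z^2)/∂y - ∂(-y^2 - 2*z^2 + z)/∂z = 4*z - 1
Assembling: d(omega) = (-x) dx ∧ dy + (5*x + 2*z) dx ∧ dz + (4*z - 1) dy ∧ dz.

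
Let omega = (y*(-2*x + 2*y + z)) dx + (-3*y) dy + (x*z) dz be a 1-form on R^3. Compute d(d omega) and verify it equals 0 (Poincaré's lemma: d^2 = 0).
d(d omega) = 0

Step 1: d omega = sum_{i<j} (∂f_j/∂x_i - ∂f_i/∂x_j) dx_i ∧ dx_j:
  coeff of dx ∧ dy: 2*x - 4*y - z
  coeff of dx ∧ dz: -y + z
  coeff of dy ∧ dz: 0
Step 2: Apply d again to each 2-form coefficient. The only possible 3-form in R^3 is dx ∧ dy ∧ dz, with coefficient
  ∂(coeff of dy∧dz)/∂x - ∂(coeff of dx∧dz)/∂y + ∂(coeff of dx∧dy)/∂z
  = ∂/∂x (0) - ∂/∂y (-y + z) + ∂/∂z (2*x - 4*y - z).
Each of these terms simplifies to sums of mixed partials that cancel in pairs. The result is 0 (by equality of mixed partials for smooth functions — Schwarz / Clairaut).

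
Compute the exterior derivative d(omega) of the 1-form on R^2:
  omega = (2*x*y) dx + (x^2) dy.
d(omega) = 0

For a 1-form omega = sum_i f_i dx_i, the exterior derivative is
  d(omega) = sum_{i < j} (∂f_j/∂x_i - ∂f_i/∂x_j) dx_i ∧ dx_j.

Assembling: d(omega) = 0.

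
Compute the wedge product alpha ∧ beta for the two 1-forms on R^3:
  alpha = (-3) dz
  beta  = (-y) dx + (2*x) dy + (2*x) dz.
alpha ∧ beta = (-3*y) dx ∧ dz + (6*x) dy ∧ dz

Distribute the wedge, using dx_i ∧ dx_j = -dx_j ∧ dx_i and dx_i ∧ dx_i = 0. For each pair (i, j) with i < j, the coefficient of dx_i ∧ dx_j in alpha ∧ beta is (alpha_i * beta_j - alpha_j * beta_i). Collecting: alpha ∧ beta = (-3*y) dx ∧ dz + (6*x) dy ∧ dz.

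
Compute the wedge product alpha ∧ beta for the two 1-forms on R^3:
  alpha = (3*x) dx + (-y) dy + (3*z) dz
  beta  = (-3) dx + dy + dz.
alpha ∧ beta = (3*x - 3*y) dx ∧ dy + (3*x + 9*z) dx ∧ dz + (-y - 3*z) dy ∧ dz

Distribute the wedge, using dx_i ∧ dx_j = -dx_j ∧ dx_i and dx_i ∧ dx_i = 0. For each pair (i, j) with i < j, the coefficient of dx_i ∧ dx_j in alpha ∧ beta is (alpha_i * beta_j - alpha_j * beta_i). Collecting: alpha ∧ beta = (3*x - 3*y) dx ∧ dy + (3*x + 9*z) dx ∧ dz + (-y - 3*z) dy ∧ dz.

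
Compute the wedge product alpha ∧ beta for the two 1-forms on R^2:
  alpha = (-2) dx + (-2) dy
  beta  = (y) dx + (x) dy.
alpha ∧ beta = (-2*x + 2*y) dx ∧ dy

Distribute the wedge, using dx_i ∧ dx_j = -dx_j ∧ dx_i and dx_i ∧ dx_i = 0. For each pair (i, j) with i < j, the coefficient of dx_i ∧ dx_j in alpha ∧ beta is (alpha_i * beta_j - alpha_j * beta_i). Collecting: alpha ∧ beta = (-2*x + 2*y) dx ∧ dy.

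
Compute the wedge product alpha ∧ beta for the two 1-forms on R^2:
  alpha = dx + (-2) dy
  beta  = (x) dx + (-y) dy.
alpha ∧ beta = (2*x - y) dx ∧ dy

Distribute the wedge, using dx_i ∧ dx_j = -dx_j ∧ dx_i and dx_i ∧ dx_i = 0. For each pair (i, j) with i < j, the coefficient of dx_i ∧ dx_j in alpha ∧ beta is (alpha_i * beta_j - alpha_j * beta_i). Collecting: alpha ∧ beta = (2*x - y) dx ∧ dy.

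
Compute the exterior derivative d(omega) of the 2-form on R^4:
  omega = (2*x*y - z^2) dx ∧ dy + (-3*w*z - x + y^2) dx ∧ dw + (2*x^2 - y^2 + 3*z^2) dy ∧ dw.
d(omega) = (-2*z) dx ∧ dy ∧ dz + (4*x - 2*y) dx ∧ dy ∧ dw + (3*w) dx ∧ dz ∧ dw + (-6*z) dy ∧ dz ∧ dw

For a 2-form omega = sum_{i<j} g_{ij} dx_i ∧ dx_j, the exterior derivative is
  d(omega) = sum_{i<j} d(g_{ij}) ∧ dx_i ∧ dx_j = sum_{i<j, k} (∂g_{ij}/∂x_k) dx_k ∧ dx_i ∧ dx_j.
Expand each term, using dx_k ∧ dx_i ∧ dx_j = sgn(permutation) dx_{(a)} ∧ dx_{(b)} ∧ dx_{(c)} with (a < b < c) sorted:
  d(2*x*y - z^2) includes (∂/∂z)(2*x*y - z^2) dz = (-2*z) dz, which multiplied by dx ∧ dy gives (-2*z) dx ∧ dy ∧ dz
  d(-3*w*z - x + y^2) includes (∂/∂y)(-3*w*z - x + y^2) dy = (2*y) dy, which multiplied by dx ∧ dw gives (-2*y) dx ∧ dy ∧ dw
  d(-3*w*z - x + y^2) includes (∂/∂z)(-3*w*z - x + y^2) dz = (-3*w) dz, which multiplied by dx ∧ dw gives (3*w) dx ∧ dz ∧ dw
  d(2*x^2 - y^2 + 3*z^2) includes (∂/∂x)(2*x^2 - y^2 + 3*z^2) dx = (4*x) dx, which multiplied by dy ∧ dw gives (4*x) dx ∧ dy ∧ dw
  d(2*x^2 - y^2 + 3*z^2) includes (∂/∂z)(2*x^2 - y^2 + 3*z^2) dz = (6*z) dz, which multiplied by dy ∧ dw gives (-6*z) dy ∧ dz ∧ dw
Collecting like 3-forms: d(omega) = (-2*z) dx ∧ dy ∧ dz + (4*x - 2*y) dx ∧ dy ∧ dw + (3*w) dx ∧ dz ∧ dw + (-6*z) dy ∧ dz ∧ dw.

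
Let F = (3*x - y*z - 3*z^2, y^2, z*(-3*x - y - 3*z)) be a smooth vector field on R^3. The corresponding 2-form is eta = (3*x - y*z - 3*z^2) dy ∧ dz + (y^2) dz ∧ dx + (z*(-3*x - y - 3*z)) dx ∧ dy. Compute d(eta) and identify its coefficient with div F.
d(eta) = (-3*x + y - 6*z + 3) dx ∧ dy ∧ dz; div F = -3*x + y - 6*z + 3

For a 2-form in R^3 of the form above, applying d gives a 3-form with coefficient ∂P/∂x + ∂Q/∂y + ∂R/∂z:
  ∂P/∂x = 3
  ∂Q/∂y = 2*y
  ∂R/∂z = -3*x - y - 6*z
Sum = -3*x + y - 6*z + 3, which is exactly div F.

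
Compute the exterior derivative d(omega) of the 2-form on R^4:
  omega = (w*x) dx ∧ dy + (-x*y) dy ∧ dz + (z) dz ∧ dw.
d(omega) = (x) dx ∧ dy ∧ dw + (-y) dx ∧ dy ∧ dz

For a 2-form omega = sum_{i<j} g_{ij} dx_i ∧ dx_j, the exterior derivative is
  d(omega) = sum_{i<j} d(g_{ij}) ∧ dx_i ∧ dx_j = sum_{i<j, k} (∂g_{ij}/∂x_k) dx_k ∧ dx_i ∧ dx_j.
Expand each term, using dx_k ∧ dx_i ∧ dx_j = sgn(permutation) dx_{(a)} ∧ dx_{(b)} ∧ dx_{(c)} with (a < b < c) sorted:
  d(w*x) includes (∂/∂w)(w*x) dw = (x) dw, which multiplied by dx ∧ dy gives (x) dx ∧ dy ∧ dw
  d(-x*y) includes (∂/∂x)(-x*y) dx = (-y) dx, which multiplied by dy ∧ dz gives (-y) dx ∧ dy ∧ dz
Collecting like 3-forms: d(omega) = (x) dx ∧ dy ∧ dw + (-y) dx ∧ dy ∧ dz.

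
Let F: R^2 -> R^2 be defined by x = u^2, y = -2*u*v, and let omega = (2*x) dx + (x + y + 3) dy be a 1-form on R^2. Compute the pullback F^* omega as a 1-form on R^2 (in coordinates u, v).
F^* omega = (4*u^3 - 2*u^2*v + 4*u*v^2 - 6*v) du + (2*u*(-u^2 + 2*u*v - 3)) dv

Using F^*(f dg) = (f ∘ F) d(g ∘ F), substitute each coordinate x_i by F_i(u, v) in f_i, and replace dx_i by d F_i = (∂F_i/∂u) du + (∂F_i/∂v) dv.
  For the x component: f_1(F) = 2*u^2; d F_1 = (2*u) du + (0) dv
  For the y component: f_2(F) = u^2 - 2*u*v + 3; d F_2 = (-2*v) du + (-2*u) dv
Combining and collecting du, dv coefficients:
  coeff of du: 4*u^3 - 2*u^2*v + 4*u*v^2 - 6*v
  coeff of dv: 2*u*(-u^2 + 2*u*v - 3)
F^* omega = (4*u^3 - 2*u^2*v + 4*u*v^2 - 6*v) du + (2*u*(-u^2 + 2*u*v - 3)) dv.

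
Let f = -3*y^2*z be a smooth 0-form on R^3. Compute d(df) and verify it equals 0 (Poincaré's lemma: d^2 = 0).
d(df) = 0

Step 1: df = sum_i (∂f/∂x_i) dx_i = (0) dx + (-6*y*z) dy + (-3*y^2) dz.
Step 2: Apply d again. Using the 1-form formula, the coefficient of dx ∧ dy in d(df) is ∂^2 f/∂x ∂y - ∂^2 f/∂y ∂x = (0) - (0) = 0 (equality of mixed partials for smooth f).
Similarly for dx ∧ dz and dy ∧ dz — all coefficients vanish. So d(df) = 0.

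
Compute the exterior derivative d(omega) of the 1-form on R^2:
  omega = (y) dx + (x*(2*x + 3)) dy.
d(omega) = (4*x + 2) dx ∧ dy

For a 1-form omega = sum_i f_i dx_i, the exterior derivative is
  d(omega) = sum_{i < j} (∂f_j/∂x_i - ∂f_i/∂x_j) dx_i ∧ dx_j.
  coefficient of dx ∧ dy: ∂f_2/∂x - ∂f_1/∂y = ∂(x*(2*x + 3))/∂x - ∂(y)/∂y = 4*x + 2
Assembling: d(omega) = (4*x + 2) dx ∧ dy.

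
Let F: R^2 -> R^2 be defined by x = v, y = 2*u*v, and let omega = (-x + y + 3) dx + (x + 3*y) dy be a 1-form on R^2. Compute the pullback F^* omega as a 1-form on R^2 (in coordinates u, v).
F^* omega = (v^2*(12*u + 2)) du + (12*u^2*v + 4*u*v - v + 3) dv

Using F^*(f dg) = (f ∘ F) d(g ∘ F), substitute each coordinate x_i by F_i(u, v) in f_i, and replace dx_i by d F_i = (∂F_i/∂u) du + (∂F_i/∂v) dv.
  For the x component: f_1(F) = 2*u*v - v + 3; d F_1 = (0) du + (1) dv
  For the y component: f_2(F) = v*(6*u + 1); d F_2 = (2*v) du + (2*u) dv
Combining and collecting du, dv coefficients:
  coeff of du: v^2*(12*u + 2)
  coeff of dv: 12*u^2*v + 4*u*v - v + 3
F^* omega = (v^2*(12*u + 2)) du + (12*u^2*v + 4*u*v - v + 3) dv.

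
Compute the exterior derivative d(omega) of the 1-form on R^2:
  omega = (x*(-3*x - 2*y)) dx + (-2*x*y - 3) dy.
d(omega) = (2*x - 2*y) dx ∧ dy

For a 1-form omega = sum_i f_i dx_i, the exterior derivative is
  d(omega) = sum_{i < j} (∂f_j/∂x_i - ∂f_i/∂x_j) dx_i ∧ dx_j.
  coefficient of dx ∧ dy: ∂f_2/∂x - ∂f_1/∂y = ∂(-2*x*y - 3)/∂x - ∂(x*(-3*x - 2*y))/∂y = 2*x - 2*y
Assembling: d(omega) = (2*x - 2*y) dx ∧ dy.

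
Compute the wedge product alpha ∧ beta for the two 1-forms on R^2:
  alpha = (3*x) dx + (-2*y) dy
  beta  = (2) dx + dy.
alpha ∧ beta = (3*x + 4*y) dx ∧ dy

Distribute the wedge, using dx_i ∧ dx_j = -dx_j ∧ dx_i and dx_i ∧ dx_i = 0. For each pair (i, j) with i < j, the coefficient of dx_i ∧ dx_j in alpha ∧ beta is (alpha_i * beta_j - alpha_j * beta_i). Collecting: alpha ∧ beta = (3*x + 4*y) dx ∧ dy.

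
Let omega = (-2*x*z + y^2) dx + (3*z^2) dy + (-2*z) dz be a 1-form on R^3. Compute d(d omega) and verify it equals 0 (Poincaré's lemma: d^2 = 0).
d(d omega) = 0

Step 1: d omega = sum_{i<j} (∂f_j/∂x_i - ∂f_i/∂x_j) dx_i ∧ dx_j:
  coeff of dx ∧ dy: -2*y
  coeff of dx ∧ dz: 2*x
  coeff of dy ∧ dz: -6*z
Step 2: Apply d again to each 2-form coefficient. The only possible 3-form in R^3 is dx ∧ dy ∧ dz, with coefficient
  ∂(coeff of dy∧dz)/∂x - ∂(coeff of dx∧dz)/∂y + ∂(coeff of dx∧dy)/∂z
  = ∂/∂x (-6*z) - ∂/∂y (2*x) + ∂/∂z (-2*y).
Each of these terms simplifies to sums of mixed partials that cancel in pairs. The result is 0 (by equality of mixed partials for smooth functions — Schwarz / Clairaut).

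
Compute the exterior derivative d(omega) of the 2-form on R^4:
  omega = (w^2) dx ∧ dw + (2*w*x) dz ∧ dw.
d(omega) = (2*w) dx ∧ dz ∧ dw

For a 2-form omega = sum_{i<j} g_{ij} dx_i ∧ dx_j, the exterior derivative is
  d(omega) = sum_{i<j} d(g_{ij}) ∧ dx_i ∧ dx_j = sum_{i<j, k} (∂g_{ij}/∂x_k) dx_k ∧ dx_i ∧ dx_j.
Expand each term, using dx_k ∧ dx_i ∧ dx_j = sgn(permutation) dx_{(a)} ∧ dx_{(b)} ∧ dx_{(c)} with (a < b < c) sorted:
  d(2*w*x) includes (∂/∂x)(2*w*x) dx = (2*w) dx, which multiplied by dz ∧ dw gives (2*w) dx ∧ dz ∧ dw
Collecting like 3-forms: d(omega) = (2*w) dx ∧ dz ∧ dw.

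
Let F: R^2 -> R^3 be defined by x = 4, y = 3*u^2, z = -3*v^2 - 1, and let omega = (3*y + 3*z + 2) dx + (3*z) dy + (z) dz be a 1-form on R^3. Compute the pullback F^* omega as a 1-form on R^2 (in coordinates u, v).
F^* omega = (18*u*(-3*v^2 - 1)) du + (18*v^3 + 6*v) dv

Using F^*(f dg) = (f ∘ F) d(g ∘ F), substitute each coordinate x_i by F_i(u, v) in f_i, and replace dx_i by d F_i = (∂F_i/∂u) du + (∂F_i/∂v) dv.
  For the x component: f_1(F) = 9*u^2 - 9*v^2 - 1; d F_1 = (0) du + (0) dv
  For the y component: f_2(F) = -9*v^2 - 3; d F_2 = (6*u) du + (0) dv
  For the z component: f_3(F) = -3*v^2 - 1; d F_3 = (0) du + (-6*v) dv
Combining and collecting du, dv coefficients:
  coeff of du: 18*u*(-3*v^2 - 1)
  coeff of dv: 18*v^3 + 6*v
F^* omega = (18*u*(-3*v^2 - 1)) du + (18*v^3 + 6*v) dv.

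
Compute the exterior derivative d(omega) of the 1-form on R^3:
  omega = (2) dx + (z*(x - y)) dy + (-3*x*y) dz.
d(omega) = (z) dx ∧ dy + (-3*y) dx ∧ dz + (-4*x + y) dy ∧ dz

For a 1-form omega = sum_i f_i dx_i, the exterior derivative is
  d(omega) = sum_{i < j} (∂f_j/∂x_i - ∂f_i/∂x_j) dx_i ∧ dx_j.
  coefficient of dx ∧ dy: ∂f_2/∂x - ∂f_1/∂y = ∂(z*(x - y))/∂x - ∂(2)/∂y = z
  coefficient of dx ∧ dz: ∂f_3/∂x - ∂f_1/∂z = ∂(-3*x*y)/∂x - ∂(2)/∂z = -3*y
  coefficient of dy ∧ dz: ∂f_3/∂y - ∂f_2/∂z = ∂(-3*x*y)/∂y - ∂(z*(x - y))/∂z = -4*x + y
Assembling: d(omega) = (z) dx ∧ dy + (-3*y) dx ∧ dz + (-4*x + y) dy ∧ dz.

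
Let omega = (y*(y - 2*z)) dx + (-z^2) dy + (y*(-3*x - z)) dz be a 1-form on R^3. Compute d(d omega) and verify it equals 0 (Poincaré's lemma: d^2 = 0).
d(d omega) = 0

Step 1: d omega = sum_{i<j} (∂f_j/∂x_i - ∂f_i/∂x_j) dx_i ∧ dx_j:
  coeff of dx ∧ dy: -2*y + 2*z
  coeff of dx ∧ dz: -y
  coeff of dy ∧ dz: -3*x + z
Step 2: Apply d again to each 2-form coefficient. The only possible 3-form in R^3 is dx ∧ dy ∧ dz, with coefficient
  ∂(coeff of dy∧dz)/∂x - ∂(coeff of dx∧dz)/∂y + ∂(coeff of dx∧dy)/∂z
  = ∂/∂x (-3*x + z) - ∂/∂y (-y) + ∂/∂z (-2*y + 2*z).
Each of these terms simplifies to sums of mixed partials that cancel in pairs. The result is 0 (by equality of mixed partials for smooth functions — Schwarz / Clairaut).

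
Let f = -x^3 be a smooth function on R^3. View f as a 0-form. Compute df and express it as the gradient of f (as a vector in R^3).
df = (-3*x^2) dx + (0) dy + (0) dz; grad f = (-3*x^2, 0, 0)

For a 0-form f, d f = (∂f/∂x) dx + (∂f/∂y) dy + (∂f/∂z) dz. The components of the vector representation are exactly the entries of grad f in Cartesian coordinates:
  ∂f/∂x = -3*x^2
  ∂f/∂y = 0
  ∂f/∂z = 0.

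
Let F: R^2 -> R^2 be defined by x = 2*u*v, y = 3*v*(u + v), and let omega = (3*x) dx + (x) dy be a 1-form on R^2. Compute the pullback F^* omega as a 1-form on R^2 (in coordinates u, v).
F^* omega = (18*u*v^2) du + (6*u*v*(3*u + 2*v)) dv

Using F^*(f dg) = (f ∘ F) d(g ∘ F), substitute each coordinate x_i by F_i(u, v) in f_i, and replace dx_i by d F_i = (∂F_i/∂u) du + (∂F_i/∂v) dv.
  For the x component: f_1(F) = 6*u*v; d F_1 = (2*v) du + (2*u) dv
  For the y component: f_2(F) = 2*u*v; d F_2 = (3*v) du + (3*u + 6*v) dv
Combining and collecting du, dv coefficients:
  coeff of du: 18*u*v^2
  coeff of dv: 6*u*v*(3*u + 2*v)
F^* omega = (18*u*v^2) du + (6*u*v*(3*u + 2*v)) dv.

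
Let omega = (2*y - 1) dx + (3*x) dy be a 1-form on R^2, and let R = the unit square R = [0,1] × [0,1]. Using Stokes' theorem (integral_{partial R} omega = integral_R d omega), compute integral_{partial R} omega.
integral_(partial R) omega = 1

Stokes: integral_partial_R omega = integral_R d omega with d omega = (∂Q/∂x - ∂P/∂y) dx ∧ dy.
  ∂Q/∂x = 3
  ∂P/∂y = 2
  integrand = ∂Q/∂x - ∂P/∂y = 1.
Integrating over R: integral_0^1 integral_0^1 (1) dx dy = 1.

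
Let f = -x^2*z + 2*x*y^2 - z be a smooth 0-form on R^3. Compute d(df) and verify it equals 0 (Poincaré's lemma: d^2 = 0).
d(df) = 0

Step 1: df = sum_i (∂f/∂x_i) dx_i = (-2*x*z + 2*y^2) dx + (4*x*y) dy + (-x^2 - 1) dz.
Step 2: Apply d again. Using the 1-form formula, the coefficient of dx ∧ dy in d(df) is ∂^2 f/∂x ∂y - ∂^2 f/∂y ∂x = (4*y) - (4*y) = 0 (equality of mixed partials for smooth f).
Similarly for dx ∧ dz and dy ∧ dz — all coefficients vanish. So d(df) = 0.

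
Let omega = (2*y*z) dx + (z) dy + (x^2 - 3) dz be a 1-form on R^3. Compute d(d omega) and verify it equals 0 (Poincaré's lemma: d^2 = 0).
d(d omega) = 0

Step 1: d omega = sum_{i<j} (∂f_j/∂x_i - ∂f_i/∂x_j) dx_i ∧ dx_j:
  coeff of dx ∧ dy: -2*z
  coeff of dx ∧ dz: 2*x - 2*y
  coeff of dy ∧ dz: -1
Step 2: Apply d again to each 2-form coefficient. The only possible 3-form in R^3 is dx ∧ dy ∧ dz, with coefficient
  ∂(coeff of dy∧dz)/∂x - ∂(coeff of dx∧dz)/∂y + ∂(coeff of dx∧dy)/∂z
  = ∂/∂x (-1) - ∂/∂y (2*x - 2*y) + ∂/∂z (-2*z).
Each of these terms simplifies to sums of mixed partials that cancel in pairs. The result is 0 (by equality of mixed partials for smooth functions — Schwarz / Clairaut).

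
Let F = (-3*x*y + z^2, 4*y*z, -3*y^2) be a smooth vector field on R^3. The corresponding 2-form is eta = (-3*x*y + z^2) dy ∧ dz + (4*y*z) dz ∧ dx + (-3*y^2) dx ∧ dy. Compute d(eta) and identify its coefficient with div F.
d(eta) = (-3*y + 4*z) dx ∧ dy ∧ dz; div F = -3*y + 4*z

For a 2-form in R^3 of the form above, applying d gives a 3-form with coefficient ∂P/∂x + ∂Q/∂y + ∂R/∂z:
  ∂P/∂x = -3*y
  ∂Q/∂y = 4*z
  ∂R/∂z = 0
Sum = -3*y + 4*z, which is exactly div F.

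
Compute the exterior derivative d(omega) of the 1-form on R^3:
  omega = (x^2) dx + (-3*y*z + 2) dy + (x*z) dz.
d(omega) = (z) dx ∧ dz + (3*y) dy ∧ dz

For a 1-form omega = sum_i f_i dx_i, the exterior derivative is
  d(omega) = sum_{i < j} (∂f_j/∂x_i - ∂f_i/∂x_j) dx_i ∧ dx_j.
  coefficient of dx ∧ dz: ∂f_3/∂x - ∂f_1/∂z = ∂(x*z)/∂x - ∂(x^2)/∂z = z
  coefficient of dy ∧ dz: ∂f_3/∂y - ∂f_2/∂z = ∂(x*z)/∂y - ∂(-3*y*z + 2)/∂z = 3*y
Assembling: d(omega) = (z) dx ∧ dz + (3*y) dy ∧ dz.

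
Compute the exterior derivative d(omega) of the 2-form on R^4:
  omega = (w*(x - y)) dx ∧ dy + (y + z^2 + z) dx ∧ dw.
d(omega) = (x - y - 1) dx ∧ dy ∧ dw + (-2*z - 1) dx ∧ dz ∧ dw

For a 2-form omega = sum_{i<j} g_{ij} dx_i ∧ dx_j, the exterior derivative is
  d(omega) = sum_{i<j} d(g_{ij}) ∧ dx_i ∧ dx_j = sum_{i<j, k} (∂g_{ij}/∂x_k) dx_k ∧ dx_i ∧ dx_j.
Expand each term, using dx_k ∧ dx_i ∧ dx_j = sgn(permutation) dx_{(a)} ∧ dx_{(b)} ∧ dx_{(c)} with (a < b < c) sorted:
  d(w*(x - y)) includes (∂/∂w)(w*(x - y)) dw = (x - y) dw, which multiplied by dx ∧ dy gives (x - y) dx ∧ dy ∧ dw
  d(y + z^2 + z) includes (∂/∂y)(y + z^2 + z) dy = (1) dy, which multiplied by dx ∧ dw gives (-1) dx ∧ dy ∧ dw
  d(y + z^2 + z) includes (∂/∂z)(y + z^2 + z) dz = (2*z + 1) dz, which multiplied by dx ∧ dw gives (-2*z - 1) dx ∧ dz ∧ dw
Collecting like 3-forms: d(omega) = (x - y - 1) dx ∧ dy ∧ dw + (-2*z - 1) dx ∧ dz ∧ dw.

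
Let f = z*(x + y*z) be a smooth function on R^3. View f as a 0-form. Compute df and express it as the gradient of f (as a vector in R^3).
df = (z) dx + (z^2) dy + (x + 2*y*z) dz; grad f = (z, z^2, x + 2*y*z)

For a 0-form f, d f = (∂f/∂x) dx + (∂f/∂y) dy + (∂f/∂z) dz. The components of the vector representation are exactly the entries of grad f in Cartesian coordinates:
  ∂f/∂x = z
  ∂f/∂y = z^2
  ∂f/∂z = x + 2*y*z.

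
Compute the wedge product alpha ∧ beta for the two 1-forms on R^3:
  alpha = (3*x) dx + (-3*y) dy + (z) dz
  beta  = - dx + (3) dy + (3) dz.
alpha ∧ beta = (9*x - 3*y) dx ∧ dy + (9*x + z) dx ∧ dz + (-9*y - 3*z) dy ∧ dz

Distribute the wedge, using dx_i ∧ dx_j = -dx_j ∧ dx_i and dx_i ∧ dx_i = 0. For each pair (i, j) with i < j, the coefficient of dx_i ∧ dx_j in alpha ∧ beta is (alpha_i * beta_j - alpha_j * beta_i). Collecting: alpha ∧ beta = (9*x - 3*y) dx ∧ dy + (9*x + z) dx ∧ dz + (-9*y - 3*z) dy ∧ dz.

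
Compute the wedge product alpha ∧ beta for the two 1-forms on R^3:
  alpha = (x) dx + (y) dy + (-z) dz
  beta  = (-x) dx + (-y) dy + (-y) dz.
alpha ∧ beta = (-x*(y + z)) dx ∧ dz + (-y*(y + z)) dy ∧ dz

Distribute the wedge, using dx_i ∧ dx_j = -dx_j ∧ dx_i and dx_i ∧ dx_i = 0. For each pair (i, j) with i < j, the coefficient of dx_i ∧ dx_j in alpha ∧ beta is (alpha_i * beta_j - alpha_j * beta_i). Collecting: alpha ∧ beta = (-x*(y + z)) dx ∧ dz + (-y*(y + z)) dy ∧ dz.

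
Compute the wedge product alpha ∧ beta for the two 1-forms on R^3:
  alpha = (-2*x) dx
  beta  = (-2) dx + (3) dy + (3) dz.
alpha ∧ beta = (-6*x) dx ∧ dy + (-6*x) dx ∧ dz

Distribute the wedge, using dx_i ∧ dx_j = -dx_j ∧ dx_i and dx_i ∧ dx_i = 0. For each pair (i, j) with i < j, the coefficient of dx_i ∧ dx_j in alpha ∧ beta is (alpha_i * beta_j - alpha_j * beta_i). Collecting: alpha ∧ beta = (-6*x) dx ∧ dy + (-6*x) dx ∧ dz.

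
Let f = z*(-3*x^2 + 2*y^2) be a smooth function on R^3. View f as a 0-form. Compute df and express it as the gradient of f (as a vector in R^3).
df = (-6*x*z) dx + (4*y*z) dy + (-3*x^2 + 2*y^2) dz; grad f = (-6*x*z, 4*y*z, -3*x^2 + 2*y^2)

For a 0-form f, d f = (∂f/∂x) dx + (∂f/∂y) dy + (∂f/∂z) dz. The components of the vector representation are exactly the entries of grad f in Cartesian coordinates:
  ∂f/∂x = -6*x*z
  ∂f/∂y = 4*y*z
  ∂f/∂z = -3*x^2 + 2*y^2.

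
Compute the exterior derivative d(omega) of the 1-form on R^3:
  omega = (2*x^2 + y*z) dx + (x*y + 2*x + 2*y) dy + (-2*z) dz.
d(omega) = (y - z + 2) dx ∧ dy + (-y) dx ∧ dz

For a 1-form omega = sum_i f_i dx_i, the exterior derivative is
  d(omega) = sum_{i < j} (∂f_j/∂x_i - ∂f_i/∂x_j) dx_i ∧ dx_j.
  coefficient of dx ∧ dy: ∂f_2/∂x - ∂f_1/∂y = ∂(x*y + 2*x + 2*y)/∂x - ∂(2*x^2 + y*z)/∂y = y - z + 2
  coefficient of dx ∧ dz: ∂f_3/∂x - ∂f_1/∂z = ∂(-2*z)/∂x - ∂(2*x^2 + y*z)/∂z = -y
Assembling: d(omega) = (y - z + 2) dx ∧ dy + (-y) dx ∧ dz.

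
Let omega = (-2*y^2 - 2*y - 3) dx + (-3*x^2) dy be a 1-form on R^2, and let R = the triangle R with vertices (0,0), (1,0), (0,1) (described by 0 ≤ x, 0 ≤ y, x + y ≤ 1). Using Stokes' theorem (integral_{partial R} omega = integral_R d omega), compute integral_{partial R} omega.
integral_(partial R) omega = 2/3

Stokes: integral_partial_R omega = integral_R d omega with d omega = (∂Q/∂x - ∂P/∂y) dx ∧ dy.
  ∂Q/∂x = -6*x
  ∂P/∂y = -4*y - 2
  integrand = ∂Q/∂x - ∂P/∂y = -6*x + 4*y + 2.
Integrating over R: integral_0^1 integral_0^{1-x} (-6*x + 4*y + 2) dy dx = 2/3.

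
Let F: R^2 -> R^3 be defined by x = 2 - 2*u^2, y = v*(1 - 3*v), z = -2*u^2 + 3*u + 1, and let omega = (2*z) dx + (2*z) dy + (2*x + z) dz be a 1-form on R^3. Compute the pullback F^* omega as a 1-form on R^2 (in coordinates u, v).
F^* omega = (40*u^3 - 54*u^2 - 19*u + 15) du + (24*u^2*v - 4*u^2 - 36*u*v + 6*u - 12*v + 2) dv

Using F^*(f dg) = (f ∘ F) d(g ∘ F), substitute each coordinate x_i by F_i(u, v) in f_i, and replace dx_i by d F_i = (∂F_i/∂u) du + (∂F_i/∂v) dv.
  For the x component: f_1(F) = -4*u^2 + 6*u + 2; d F_1 = (-4*u) du + (0) dv
  For the y component: f_2(F) = -4*u^2 + 6*u + 2; d F_2 = (0) du + (1 - 6*v) dv
  For the z component: f_3(F) = -6*u^2 + 3*u + 5; d F_3 = (3 - 4*u) du + (0) dv
Combining and collecting du, dv coefficients:
  coeff of du: 40*u^3 - 54*u^2 - 19*u + 15
  coeff of dv: 24*u^2*v - 4*u^2 - 36*u*v + 6*u - 12*v + 2
F^* omega = (40*u^3 - 54*u^2 - 19*u + 15) du + (24*u^2*v - 4*u^2 - 36*u*v + 6*u - 12*v + 2) dv.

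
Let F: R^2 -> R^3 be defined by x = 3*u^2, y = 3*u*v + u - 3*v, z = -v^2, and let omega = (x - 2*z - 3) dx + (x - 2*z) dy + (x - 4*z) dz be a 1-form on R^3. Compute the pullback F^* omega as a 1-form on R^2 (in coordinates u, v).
F^* omega = (18*u^3 + 9*u^2*v + 3*u^2 + 12*u*v^2 - 18*u + 6*v^3 + 2*v^2) du + (9*u^3 - 6*u^2*v - 9*u^2 + 6*u*v^2 - 8*v^3 - 6*v^2) dv

Using F^*(f dg) = (f ∘ F) d(g ∘ F), substitute each coordinate x_i by F_i(u, v) in f_i, and replace dx_i by d F_i = (∂F_i/∂u) du + (∂F_i/∂v) dv.
  For the x component: f_1(F) = 3*u^2 + 2*v^2 - 3; d F_1 = (6*u) du + (0) dv
  For the y component: f_2(F) = 3*u^2 + 2*v^2; d F_2 = (3*v + 1) du + (3*u - 3) dv
  For the z component: f_3(F) = 3*u^2 + 4*v^2; d F_3 = (0) du + (-2*v) dv
Combining and collecting du, dv coefficients:
  coeff of du: 18*u^3 + 9*u^2*v + 3*u^2 + 12*u*v^2 - 18*u + 6*v^3 + 2*v^2
  coeff of dv: 9*u^3 - 6*u^2*v - 9*u^2 + 6*u*v^2 - 8*v^3 - 6*v^2
F^* omega = (18*u^3 + 9*u^2*v + 3*u^2 + 12*u*v^2 - 18*u + 6*v^3 + 2*v^2) du + (9*u^3 - 6*u^2*v - 9*u^2 + 6*u*v^2 - 8*v^3 - 6*v^2) dv.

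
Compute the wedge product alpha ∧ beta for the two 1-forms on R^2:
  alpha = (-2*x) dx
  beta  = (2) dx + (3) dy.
alpha ∧ beta = (-6*x) dx ∧ dy

Distribute the wedge, using dx_i ∧ dx_j = -dx_j ∧ dx_i and dx_i ∧ dx_i = 0. For each pair (i, j) with i < j, the coefficient of dx_i ∧ dx_j in alpha ∧ beta is (alpha_i * beta_j - alpha_j * beta_i). Collecting: alpha ∧ beta = (-6*x) dx ∧ dy.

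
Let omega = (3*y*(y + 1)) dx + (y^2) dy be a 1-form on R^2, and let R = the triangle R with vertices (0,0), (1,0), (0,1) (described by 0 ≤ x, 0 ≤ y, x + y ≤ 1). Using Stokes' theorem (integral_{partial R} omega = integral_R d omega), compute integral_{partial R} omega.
integral_(partial R) omega = -5/2

Stokes: integral_partial_R omega = integral_R d omega with d omega = (∂Q/∂x - ∂P/∂y) dx ∧ dy.
  ∂Q/∂x = 0
  ∂P/∂y = 6*y + 3
  integrand = ∂Q/∂x - ∂P/∂y = -6*y - 3.
Integrating over R: integral_0^1 integral_0^{1-x} (-6*y - 3) dy dx = -5/2.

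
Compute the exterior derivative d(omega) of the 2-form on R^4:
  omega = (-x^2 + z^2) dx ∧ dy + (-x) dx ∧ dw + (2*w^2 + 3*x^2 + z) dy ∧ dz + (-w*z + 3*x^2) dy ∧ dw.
d(omega) = (6*x + 2*z) dx ∧ dy ∧ dz + (5*w) dy ∧ dz ∧ dw + (6*x) dx ∧ dy ∧ dw

For a 2-form omega = sum_{i<j} g_{ij} dx_i ∧ dx_j, the exterior derivative is
  d(omega) = sum_{i<j} d(g_{ij}) ∧ dx_i ∧ dx_j = sum_{i<j, k} (∂g_{ij}/∂x_k) dx_k ∧ dx_i ∧ dx_j.
Expand each term, using dx_k ∧ dx_i ∧ dx_j = sgn(permutation) dx_{(a)} ∧ dx_{(b)} ∧ dx_{(c)} with (a < b < c) sorted:
  d(-x^2 + z^2) includes (∂/∂z)(-x^2 + z^2) dz = (2*z) dz, which multiplied by dx ∧ dy gives (2*z) dx ∧ dy ∧ dz
  d(2*w^2 + 3*x^2 + z) includes (∂/∂x)(2*w^2 + 3*x^2 + z) dx = (6*x) dx, which multiplied by dy ∧ dz gives (6*x) dx ∧ dy ∧ dz
  d(2*w^2 + 3*x^2 + z) includes (∂/∂w)(2*w^2 + 3*x^2 + z) dw = (4*w) dw, which multiplied by dy ∧ dz gives (4*w) dy ∧ dz ∧ dw
  d(-w*z + 3*x^2) includes (∂/∂x)(-w*z + 3*x^2) dx = (6*x) dx, which multiplied by dy ∧ dw gives (6*x) dx ∧ dy ∧ dw
  d(-w*z + 3*x^2) includes (∂/∂z)(-w*z + 3*x^2) dz = (-w) dz, which multiplied by dy ∧ dw gives (w) dy ∧ dz ∧ dw
Collecting like 3-forms: d(omega) = (6*x + 2*z) dx ∧ dy ∧ dz + (5*w) dy ∧ dz ∧ dw + (6*x) dx ∧ dy ∧ dw.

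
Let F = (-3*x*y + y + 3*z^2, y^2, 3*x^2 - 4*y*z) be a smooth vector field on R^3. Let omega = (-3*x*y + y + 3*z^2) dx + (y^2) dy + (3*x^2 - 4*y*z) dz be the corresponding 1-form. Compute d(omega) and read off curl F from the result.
d(omega) = (-4*z) dy ∧ dz + (-6*x + 6*z) dz ∧ dx + (3*x - 1) dx ∧ dy; curl F = (-4*z, -6*x + 6*z, 3*x - 1)

d omega = sum_{i<j} (∂f_j/∂x_i - ∂f_i/∂x_j) dx_i ∧ dx_j. Under the identification (dy ∧ dz, dz ∧ dx, dx ∧ dy) ↔ (e_x, e_y, e_z), the coefficients are exactly the components of curl F. Compute:
  ∂R/∂y - ∂Q/∂z = (-4*z) - (0) = -4*z
  ∂P/∂z - ∂R/∂x = (6*z) - (6*x) = -6*x + 6*z
  ∂Q/∂x - ∂P/∂y = (0) - (1 - 3*x) = 3*x - 1.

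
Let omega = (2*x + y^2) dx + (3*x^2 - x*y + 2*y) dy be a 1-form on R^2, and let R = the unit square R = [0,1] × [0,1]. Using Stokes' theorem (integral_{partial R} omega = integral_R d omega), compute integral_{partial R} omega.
integral_(partial R) omega = 3/2

Stokes: integral_partial_R omega = integral_R d omega with d omega = (∂Q/∂x - ∂P/∂y) dx ∧ dy.
  ∂Q/∂x = 6*x - y
  ∂P/∂y = 2*y
  integrand = ∂Q/∂x - ∂P/∂y = 6*x - 3*y.
Integrating over R: integral_0^1 integral_0^1 (6*x - 3*y) dx dy = 3/2.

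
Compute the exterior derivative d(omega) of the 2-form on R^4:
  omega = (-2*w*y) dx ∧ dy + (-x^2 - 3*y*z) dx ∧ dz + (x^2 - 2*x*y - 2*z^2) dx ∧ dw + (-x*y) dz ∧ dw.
d(omega) = (2*x - 2*y) dx ∧ dy ∧ dw + (3*z) dx ∧ dy ∧ dz + (-y + 4*z) dx ∧ dz ∧ dw + (-x) dy ∧ dz ∧ dw

For a 2-form omega = sum_{i<j} g_{ij} dx_i ∧ dx_j, the exterior derivative is
  d(omega) = sum_{i<j} d(g_{ij}) ∧ dx_i ∧ dx_j = sum_{i<j, k} (∂g_{ij}/∂x_k) dx_k ∧ dx_i ∧ dx_j.
Expand each term, using dx_k ∧ dx_i ∧ dx_j = sgn(permutation) dx_{(a)} ∧ dx_{(b)} ∧ dx_{(c)} with (a < b < c) sorted:
  d(-2*w*y) includes (∂/∂w)(-2*w*y) dw = (-2*y) dw, which multiplied by dx ∧ dy gives (-2*y) dx ∧ dy ∧ dw
  d(-x^2 - 3*y*z) includes (∂/∂y)(-x^2 - 3*y*z) dy = (-3*z) dy, which multiplied by dx ∧ dz gives (3*z) dx ∧ dy ∧ dz
  d(x^2 - 2*x*y - 2*z^2) includes (∂/∂y)(x^2 - 2*x*y - 2*z^2) dy = (-2*x) dy, which multiplied by dx ∧ dw gives (2*x) dx ∧ dy ∧ dw
  d(x^2 - 2*x*y - 2*z^2) includes (∂/∂z)(x^2 - 2*x*y - 2*z^2) dz = (-4*z) dz, which multiplied by dx ∧ dw gives (4*z) dx ∧ dz ∧ dw
  d(-x*y) includes (∂/∂x)(-x*y) dx = (-y) dx, which multiplied by dz ∧ dw gives (-y) dx ∧ dz ∧ dw
  d(-x*y) includes (∂/∂y)(-x*y) dy = (-x) dy, which multiplied by dz ∧ dw gives (-x) dy ∧ dz ∧ dw
Collecting like 3-forms: d(omega) = (2*x - 2*y) dx ∧ dy ∧ dw + (3*z) dx ∧ dy ∧ dz + (-y + 4*z) dx ∧ dz ∧ dw + (-x) dy ∧ dz ∧ dw.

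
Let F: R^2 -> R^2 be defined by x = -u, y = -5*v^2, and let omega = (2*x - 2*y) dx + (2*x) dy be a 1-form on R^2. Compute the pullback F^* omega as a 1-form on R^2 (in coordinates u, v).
F^* omega = (2*u - 10*v^2) du + (20*u*v) dv

Using F^*(f dg) = (f ∘ F) d(g ∘ F), substitute each coordinate x_i by F_i(u, v) in f_i, and replace dx_i by d F_i = (∂F_i/∂u) du + (∂F_i/∂v) dv.
  For the x component: f_1(F) = -2*u + 10*v^2; d F_1 = (-1) du + (0) dv
  For the y component: f_2(F) = -2*u; d F_2 = (0) du + (-10*v) dv
Combining and collecting du, dv coefficients:
  coeff of du: 2*u - 10*v^2
  coeff of dv: 20*u*v
F^* omega = (2*u - 10*v^2) du + (20*u*v) dv.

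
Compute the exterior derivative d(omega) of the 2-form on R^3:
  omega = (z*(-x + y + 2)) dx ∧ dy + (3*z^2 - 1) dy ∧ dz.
d(omega) = (-x + y + 2) dx ∧ dy ∧ dz

For a 2-form omega = sum_{i<j} g_{ij} dx_i ∧ dx_j, the exterior derivative is
  d(omega) = sum_{i<j} d(g_{ij}) ∧ dx_i ∧ dx_j = sum_{i<j, k} (∂g_{ij}/∂x_k) dx_k ∧ dx_i ∧ dx_j.
Expand each term, using dx_k ∧ dx_i ∧ dx_j = sgn(permutation) dx_{(a)} ∧ dx_{(b)} ∧ dx_{(c)} with (a < b < c) sorted:
  d(z*(-x + y + 2)) includes (∂/∂z)(z*(-x + y + 2)) dz = (-x + y + 2) dz, which multiplied by dx ∧ dy gives (-x + y + 2) dx ∧ dy ∧ dz
Collecting like 3-forms: d(omega) = (-x + y + 2) dx ∧ dy ∧ dz.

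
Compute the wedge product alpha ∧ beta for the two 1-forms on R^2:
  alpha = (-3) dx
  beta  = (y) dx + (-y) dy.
alpha ∧ beta = (3*y) dx ∧ dy

Distribute the wedge, using dx_i ∧ dx_j = -dx_j ∧ dx_i and dx_i ∧ dx_i = 0. For each pair (i, j) with i < j, the coefficient of dx_i ∧ dx_j in alpha ∧ beta is (alpha_i * beta_j - alpha_j * beta_i). Collecting: alpha ∧ beta = (3*y) dx ∧ dy.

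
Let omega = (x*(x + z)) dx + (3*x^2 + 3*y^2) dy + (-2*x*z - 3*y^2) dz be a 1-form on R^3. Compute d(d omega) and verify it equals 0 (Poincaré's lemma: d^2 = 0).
d(d omega) = 0

Step 1: d omega = sum_{i<j} (∂f_j/∂x_i - ∂f_i/∂x_j) dx_i ∧ dx_j:
  coeff of dx ∧ dy: 6*x
  coeff of dx ∧ dz: -x - 2*z
  coeff of dy ∧ dz: -6*y
Step 2: Apply d again to each 2-form coefficient. The only possible 3-form in R^3 is dx ∧ dy ∧ dz, with coefficient
  ∂(coeff of dy∧dz)/∂x - ∂(coeff of dx∧dz)/∂y + ∂(coeff of dx∧dy)/∂z
  = ∂/∂x (-6*y) - ∂/∂y (-x - 2*z) + ∂/∂z (6*x).
Each of these terms simplifies to sums of mixed partials that cancel in pairs. The result is 0 (by equality of mixed partials for smooth functions — Schwarz / Clairaut).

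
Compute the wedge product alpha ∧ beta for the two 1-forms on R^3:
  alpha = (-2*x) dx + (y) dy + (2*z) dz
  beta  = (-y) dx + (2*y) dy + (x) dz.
alpha ∧ beta = (y*(-4*x + y)) dx ∧ dy + (-2*x^2 + 2*y*z) dx ∧ dz + (y*(x - 4*z)) dy ∧ dz

Distribute the wedge, using dx_i ∧ dx_j = -dx_j ∧ dx_i and dx_i ∧ dx_i = 0. For each pair (i, j) with i < j, the coefficient of dx_i ∧ dx_j in alpha ∧ beta is (alpha_i * beta_j - alpha_j * beta_i). Collecting: alpha ∧ beta = (y*(-4*x + y)) dx ∧ dy + (-2*x^2 + 2*y*z) dx ∧ dz + (y*(x - 4*z)) dy ∧ dz.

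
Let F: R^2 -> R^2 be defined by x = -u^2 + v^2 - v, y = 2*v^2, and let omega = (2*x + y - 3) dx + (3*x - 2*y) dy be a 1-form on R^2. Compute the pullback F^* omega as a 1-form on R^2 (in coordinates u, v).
F^* omega = (2*u*(2*u^2 - 4*v^2 + 2*v + 3)) du + (-16*u^2*v + 2*u^2 + 4*v^3 - 20*v^2 - 4*v + 3) dv

Using F^*(f dg) = (f ∘ F) d(g ∘ F), substitute each coordinate x_i by F_i(u, v) in f_i, and replace dx_i by d F_i = (∂F_i/∂u) du + (∂F_i/∂v) dv.
  For the x component: f_1(F) = -2*u^2 + 4*v^2 - 2*v - 3; d F_1 = (-2*u) du + (2*v - 1) dv
  For the y component: f_2(F) = -3*u^2 - v^2 - 3*v; d F_2 = (0) du + (4*v) dv
Combining and collecting du, dv coefficients:
  coeff of du: 2*u*(2*u^2 - 4*v^2 + 2*v + 3)
  coeff of dv: -16*u^2*v + 2*u^2 + 4*v^3 - 20*v^2 - 4*v + 3
F^* omega = (2*u*(2*u^2 - 4*v^2 + 2*v + 3)) du + (-16*u^2*v + 2*u^2 + 4*v^3 - 20*v^2 - 4*v + 3) dv.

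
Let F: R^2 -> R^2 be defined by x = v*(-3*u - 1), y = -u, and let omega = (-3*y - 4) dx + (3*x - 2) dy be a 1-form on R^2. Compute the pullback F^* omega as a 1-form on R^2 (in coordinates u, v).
F^* omega = (15*v + 2) du + (-9*u^2 + 9*u + 4) dv

Using F^*(f dg) = (f ∘ F) d(g ∘ F), substitute each coordinate x_i by F_i(u, v) in f_i, and replace dx_i by d F_i = (∂F_i/∂u) du + (∂F_i/∂v) dv.
  For the x component: f_1(F) = 3*u - 4; d F_1 = (-3*v) du + (-3*u - 1) dv
  For the y component: f_2(F) = -9*u*v - 3*v - 2; d F_2 = (-1) du + (0) dv
Combining and collecting du, dv coefficients:
  coeff of du: 15*v + 2
  coeff of dv: -9*u^2 + 9*u + 4
F^* omega = (15*v + 2) du + (-9*u^2 + 9*u + 4) dv.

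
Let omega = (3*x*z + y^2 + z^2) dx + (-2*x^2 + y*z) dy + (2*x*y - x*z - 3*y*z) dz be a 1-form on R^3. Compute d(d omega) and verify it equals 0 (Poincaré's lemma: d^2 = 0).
d(d omega) = 0

Step 1: d omega = sum_{i<j} (∂f_j/∂x_i - ∂f_i/∂x_j) dx_i ∧ dx_j:
  coeff of dx ∧ dy: -4*x - 2*y
  coeff of dx ∧ dz: -3*x + 2*y - 3*z
  coeff of dy ∧ dz: 2*x - y - 3*z
Step 2: Apply d again to each 2-form coefficient. The only possible 3-form in R^3 is dx ∧ dy ∧ dz, with coefficient
  ∂(coeff of dy∧dz)/∂x - ∂(coeff of dx∧dz)/∂y + ∂(coeff of dx∧dy)/∂z
  = ∂/∂x (2*x - y - 3*z) - ∂/∂y (-3*x + 2*y - 3*z) + ∂/∂z (-4*x - 2*y).
Each of these terms simplifies to sums of mixed partials that cancel in pairs. The result is 0 (by equality of mixed partials for smooth functions — Schwarz / Clairaut).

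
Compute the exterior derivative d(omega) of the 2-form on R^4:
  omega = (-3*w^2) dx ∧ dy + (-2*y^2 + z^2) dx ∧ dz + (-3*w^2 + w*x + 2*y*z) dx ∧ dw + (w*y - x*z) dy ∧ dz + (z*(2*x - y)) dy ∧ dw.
d(omega) = (-6*w) dx ∧ dy ∧ dw + (4*y - z) dx ∧ dy ∧ dz + (-2*y) dx ∧ dz ∧ dw + (-2*x + 2*y) dy ∧ dz ∧ dw

For a 2-form omega = sum_{i<j} g_{ij} dx_i ∧ dx_j, the exterior derivative is
  d(omega) = sum_{i<j} d(g_{ij}) ∧ dx_i ∧ dx_j = sum_{i<j, k} (∂g_{ij}/∂x_k) dx_k ∧ dx_i ∧ dx_j.
Expand each term, using dx_k ∧ dx_i ∧ dx_j = sgn(permutation) dx_{(a)} ∧ dx_{(b)} ∧ dx_{(c)} with (a < b < c) sorted:
  d(-3*w^2) includes (∂/∂w)(-3*w^2) dw = (-6*w) dw, which multiplied by dx ∧ dy gives (-6*w) dx ∧ dy ∧ dw
  d(-2*y^2 + z^2) includes (∂/∂y)(-2*y^2 + z^2) dy = (-4*y) dy, which multiplied by dx ∧ dz gives (4*y) dx ∧ dy ∧ dz
  d(-3*w^2 + w*x + 2*y*z) includes (∂/∂y)(-3*w^2 + w*x + 2*y*z) dy = (2*z) dy, which multiplied by dx ∧ dw gives (-2*z) dx ∧ dy ∧ dw
  d(-3*w^2 + w*x + 2*y*z) includes (∂/∂z)(-3*w^2 + w*x + 2*y*z) dz = (2*y) dz, which multiplied by dx ∧ dw gives (-2*y) dx ∧ dz ∧ dw
  d(w*y - x*z) includes (∂/∂x)(w*y - x*z) dx = (-z) dx, which multiplied by dy ∧ dz gives (-z) dx ∧ dy ∧ dz
  d(w*y - x*z) includes (∂/∂w)(w*y - x*z) dw = (y) dw, which multiplied by dy ∧ dz gives (y) dy ∧ dz ∧ dw
  d(z*(2*x - y)) includes (∂/∂x)(z*(2*x - y)) dx = (2*z) dx, which multiplied by dy ∧ dw gives (2*z) dx ∧ dy ∧ dw
  d(z*(2*x - y)) includes (∂/∂z)(z*(2*x - y)) dz = (2*x - y) dz, which multiplied by dy ∧ dw gives (-2*x + y) dy ∧ dz ∧ dw
Collecting like 3-forms: d(omega) = (-6*w) dx ∧ dy ∧ dw + (4*y - z) dx ∧ dy ∧ dz + (-2*y) dx ∧ dz ∧ dw + (-2*x + 2*y) dy ∧ dz ∧ dw.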